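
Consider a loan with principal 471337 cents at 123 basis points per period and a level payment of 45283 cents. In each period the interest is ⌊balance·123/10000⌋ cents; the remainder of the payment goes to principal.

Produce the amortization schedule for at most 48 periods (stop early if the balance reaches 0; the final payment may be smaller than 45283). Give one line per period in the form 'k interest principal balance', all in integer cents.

1 5797 39486 431851
2 5311 39972 391879
3 4820 40463 351416
4 4322 40961 310455
5 3818 41465 268990
6 3308 41975 227015
7 2792 42491 184524
8 2269 43014 141510
9 1740 43543 97967
10 1204 44079 53888
11 662 44621 9267
12 113 9267 0

1. interest=⌊471337·123/10000⌋=5797; principal=45283-5797=39486; balance=471337-39486=431851
2. interest=⌊431851·123/10000⌋=5311; principal=45283-5311=39972; balance=431851-39972=391879
3. interest=⌊391879·123/10000⌋=4820; principal=45283-4820=40463; balance=391879-40463=351416
4. interest=⌊351416·123/10000⌋=4322; principal=45283-4322=40961; balance=351416-40961=310455
5. interest=⌊310455·123/10000⌋=3818; principal=45283-3818=41465; balance=310455-41465=268990
6. interest=⌊268990·123/10000⌋=3308; principal=45283-3308=41975; balance=268990-41975=227015
7. interest=⌊227015·123/10000⌋=2792; principal=45283-2792=42491; balance=227015-42491=184524
8. interest=⌊184524·123/10000⌋=2269; principal=45283-2269=43014; balance=184524-43014=141510
9. interest=⌊141510·123/10000⌋=1740; principal=45283-1740=43543; balance=141510-43543=97967
10. interest=⌊97967·123/10000⌋=1204; principal=45283-1204=44079; balance=97967-44079=53888
11. interest=⌊53888·123/10000⌋=662; principal=45283-662=44621; balance=53888-44621=9267
12. interest=⌊9267·123/10000⌋=113; principal=min(45283-113,9267)=9267; balance=9267-9267=0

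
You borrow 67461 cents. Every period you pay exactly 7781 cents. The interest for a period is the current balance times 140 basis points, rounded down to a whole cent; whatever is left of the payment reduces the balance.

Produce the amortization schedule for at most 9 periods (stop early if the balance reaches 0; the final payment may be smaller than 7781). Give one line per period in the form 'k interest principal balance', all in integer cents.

1. interest=⌊67461·140/10000⌋=944; principal=7781-944=6837; balance=67461-6837=60624
2. interest=⌊60624·140/10000⌋=848; principal=7781-848=6933; balance=60624-6933=53691
3. interest=⌊53691·140/10000⌋=751; principal=7781-751=7030; balance=53691-7030=46661
4. interest=⌊46661·140/10000⌋=653; principal=7781-653=7128; balance=46661-7128=39533
5. interest=⌊39533·140/10000⌋=553; principal=7781-553=7228; balance=39533-7228=32305
6. interest=⌊32305·140/10000⌋=452; principal=7781-452=7329; balance=32305-7329=24976
7. interest=⌊24976·140/10000⌋=349; principal=7781-349=7432; balance=24976-7432=17544
8. interest=⌊17544·140/10000⌋=245; principal=7781-245=7536; balance=17544-7536=10008
9. interest=⌊10008·140/10000⌋=140; principal=7781-140=7641; balance=10008-7641=2367

1 944 6837 60624
2 848 6933 53691
3 751 7030 46661
4 653 7128 39533
5 553 7228 32305
6 452 7329 24976
7 349 7432 17544
8 245 7536 10008
9 140 7641 2367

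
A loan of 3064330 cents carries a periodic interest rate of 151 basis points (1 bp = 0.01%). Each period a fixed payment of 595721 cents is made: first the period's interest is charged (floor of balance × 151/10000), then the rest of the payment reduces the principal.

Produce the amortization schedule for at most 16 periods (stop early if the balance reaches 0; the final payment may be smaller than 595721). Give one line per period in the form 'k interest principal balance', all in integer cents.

1 46271 549450 2514880
2 37974 557747 1957133
3 29552 566169 1390964
4 21003 574718 816246
5 12325 583396 232850
6 3516 232850 0

1. interest=⌊3064330·151/10000⌋=46271; principal=595721-46271=549450; balance=3064330-549450=2514880
2. interest=⌊2514880·151/10000⌋=37974; principal=595721-37974=557747; balance=2514880-557747=1957133
3. interest=⌊1957133·151/10000⌋=29552; principal=595721-29552=566169; balance=1957133-566169=1390964
4. interest=⌊1390964·151/10000⌋=21003; principal=595721-21003=574718; balance=1390964-574718=816246
5. interest=⌊816246·151/10000⌋=12325; principal=595721-12325=583396; balance=816246-583396=232850
6. interest=⌊232850·151/10000⌋=3516; principal=min(595721-3516,232850)=232850; balance=232850-232850=0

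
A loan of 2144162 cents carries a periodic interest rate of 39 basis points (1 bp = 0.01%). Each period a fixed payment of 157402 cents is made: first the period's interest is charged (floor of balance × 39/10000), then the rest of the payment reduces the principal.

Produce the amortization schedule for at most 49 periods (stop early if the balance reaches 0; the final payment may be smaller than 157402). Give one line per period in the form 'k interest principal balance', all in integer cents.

1 8362 149040 1995122
2 7780 149622 1845500
3 7197 150205 1695295
4 6611 150791 1544504
5 6023 151379 1393125
6 5433 151969 1241156
7 4840 152562 1088594
8 4245 153157 935437
9 3648 153754 781683
10 3048 154354 627329
11 2446 154956 472373
12 1842 155560 316813
13 1235 156167 160646
14 626 156776 3870
15 15 3870 0

1. interest=⌊2144162·39/10000⌋=8362; principal=157402-8362=149040; balance=2144162-149040=1995122
2. interest=⌊1995122·39/10000⌋=7780; principal=157402-7780=149622; balance=1995122-149622=1845500
3. interest=⌊1845500·39/10000⌋=7197; principal=157402-7197=150205; balance=1845500-150205=1695295
4. interest=⌊1695295·39/10000⌋=6611; principal=157402-6611=150791; balance=1695295-150791=1544504
5. interest=⌊1544504·39/10000⌋=6023; principal=157402-6023=151379; balance=1544504-151379=1393125
6. interest=⌊1393125·39/10000⌋=5433; principal=157402-5433=151969; balance=1393125-151969=1241156
7. interest=⌊1241156·39/10000⌋=4840; principal=157402-4840=152562; balance=1241156-152562=1088594
8. interest=⌊1088594·39/10000⌋=4245; principal=157402-4245=153157; balance=1088594-153157=935437
9. interest=⌊935437·39/10000⌋=3648; principal=157402-3648=153754; balance=935437-153754=781683
10. interest=⌊781683·39/10000⌋=3048; principal=157402-3048=154354; balance=781683-154354=627329
11. interest=⌊627329·39/10000⌋=2446; principal=157402-2446=154956; balance=627329-154956=472373
12. interest=⌊472373·39/10000⌋=1842; principal=157402-1842=155560; balance=472373-155560=316813
13. interest=⌊316813·39/10000⌋=1235; principal=157402-1235=156167; balance=316813-156167=160646
14. interest=⌊160646·39/10000⌋=626; principal=157402-626=156776; balance=160646-156776=3870
15. interest=⌊3870·39/10000⌋=15; principal=min(157402-15,3870)=3870; balance=3870-3870=0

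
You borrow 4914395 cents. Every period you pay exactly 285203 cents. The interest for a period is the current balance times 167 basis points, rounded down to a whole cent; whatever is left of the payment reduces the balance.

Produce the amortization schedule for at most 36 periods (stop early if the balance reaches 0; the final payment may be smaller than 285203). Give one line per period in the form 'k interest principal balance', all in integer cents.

1. interest=⌊4914395·167/10000⌋=82070; principal=285203-82070=203133; balance=4914395-203133=4711262
2. interest=⌊4711262·167/10000⌋=78678; principal=285203-78678=206525; balance=4711262-206525=4504737
3. interest=⌊4504737·167/10000⌋=75229; principal=285203-75229=209974; balance=4504737-209974=4294763
4. interest=⌊4294763·167/10000⌋=71722; principal=285203-71722=213481; balance=4294763-213481=4081282
5. interest=⌊4081282·167/10000⌋=68157; principal=285203-68157=217046; balance=4081282-217046=3864236
6. interest=⌊3864236·167/10000⌋=64532; principal=285203-64532=220671; balance=3864236-220671=3643565
7. interest=⌊3643565·167/10000⌋=60847; principal=285203-60847=224356; balance=3643565-224356=3419209
8. interest=⌊3419209·167/10000⌋=57100; principal=285203-57100=228103; balance=3419209-228103=3191106
9. interest=⌊3191106·167/10000⌋=53291; principal=285203-53291=231912; balance=3191106-231912=2959194
10. interest=⌊2959194·167/10000⌋=49418; principal=285203-49418=235785; balance=2959194-235785=2723409
11. interest=⌊2723409·167/10000⌋=45480; principal=285203-45480=239723; balance=2723409-239723=2483686
12. interest=⌊2483686·167/10000⌋=41477; principal=285203-41477=243726; balance=2483686-243726=2239960
13. interest=⌊2239960·167/10000⌋=37407; principal=285203-37407=247796; balance=2239960-247796=1992164
14. interest=⌊1992164·167/10000⌋=33269; principal=285203-33269=251934; balance=1992164-251934=1740230
15. interest=⌊1740230·167/10000⌋=29061; principal=285203-29061=256142; balance=1740230-256142=1484088
16. interest=⌊1484088·167/10000⌋=24784; principal=285203-24784=260419; balance=1484088-260419=1223669
17. interest=⌊1223669·167/10000⌋=20435; principal=285203-20435=264768; balance=1223669-264768=958901
18. interest=⌊958901·167/10000⌋=16013; principal=285203-16013=269190; balance=958901-269190=689711
19. interest=⌊689711·167/10000⌋=11518; principal=285203-11518=273685; balance=689711-273685=416026
20. interest=⌊416026·167/10000⌋=6947; principal=285203-6947=278256; balance=416026-278256=137770
21. interest=⌊137770·167/10000⌋=2300; principal=min(285203-2300,137770)=137770; balance=137770-137770=0

1 82070 203133 4711262
2 78678 206525 4504737
3 75229 209974 4294763
4 71722 213481 4081282
5 68157 217046 3864236
6 64532 220671 3643565
7 60847 224356 3419209
8 57100 228103 3191106
9 53291 231912 2959194
10 49418 235785 2723409
11 45480 239723 2483686
12 41477 243726 2239960
13 37407 247796 1992164
14 33269 251934 1740230
15 29061 256142 1484088
16 24784 260419 1223669
17 20435 264768 958901
18 16013 269190 689711
19 11518 273685 416026
20 6947 278256 137770
21 2300 137770 0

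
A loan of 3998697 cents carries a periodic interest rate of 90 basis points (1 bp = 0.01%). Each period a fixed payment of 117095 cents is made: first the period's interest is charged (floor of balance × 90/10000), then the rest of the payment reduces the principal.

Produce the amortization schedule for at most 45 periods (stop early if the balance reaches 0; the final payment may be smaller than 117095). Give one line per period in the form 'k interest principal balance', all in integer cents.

1 35988 81107 3917590
2 35258 81837 3835753
3 34521 82574 3753179
4 33778 83317 3669862
5 33028 84067 3585795
6 32272 84823 3500972
7 31508 85587 3415385
8 30738 86357 3329028
9 29961 87134 3241894
10 29177 87918 3153976
11 28385 88710 3065266
12 27587 89508 2975758
13 26781 90314 2885444
14 25968 91127 2794317
15 25148 91947 2702370
16 24321 92774 2609596
17 23486 93609 2515987
18 22643 94452 2421535
19 21793 95302 2326233
20 20936 96159 2230074
21 20070 97025 2133049
22 19197 97898 2035151
23 18316 98779 1936372
24 17427 99668 1836704
25 16530 100565 1736139
26 15625 101470 1634669
27 14712 102383 1532286
28 13790 103305 1428981
29 12860 104235 1324746
30 11922 105173 1219573
31 10976 106119 1113454
32 10021 107074 1006380
33 9057 108038 898342
34 8085 109010 789332
35 7103 109992 679340
36 6114 110981 568359
37 5115 111980 456379
38 4107 112988 343391
39 3090 114005 229386
40 2064 115031 114355
41 1029 114355 0

1. interest=⌊3998697·90/10000⌋=35988; principal=117095-35988=81107; balance=3998697-81107=3917590
2. interest=⌊3917590·90/10000⌋=35258; principal=117095-35258=81837; balance=3917590-81837=3835753
3. interest=⌊3835753·90/10000⌋=34521; principal=117095-34521=82574; balance=3835753-82574=3753179
4. interest=⌊3753179·90/10000⌋=33778; principal=117095-33778=83317; balance=3753179-83317=3669862
5. interest=⌊3669862·90/10000⌋=33028; principal=117095-33028=84067; balance=3669862-84067=3585795
6. interest=⌊3585795·90/10000⌋=32272; principal=117095-32272=84823; balance=3585795-84823=3500972
7. interest=⌊3500972·90/10000⌋=31508; principal=117095-31508=85587; balance=3500972-85587=3415385
8. interest=⌊3415385·90/10000⌋=30738; principal=117095-30738=86357; balance=3415385-86357=3329028
9. interest=⌊3329028·90/10000⌋=29961; principal=117095-29961=87134; balance=3329028-87134=3241894
10. interest=⌊3241894·90/10000⌋=29177; principal=117095-29177=87918; balance=3241894-87918=3153976
11. interest=⌊3153976·90/10000⌋=28385; principal=117095-28385=88710; balance=3153976-88710=3065266
12. interest=⌊3065266·90/10000⌋=27587; principal=117095-27587=89508; balance=3065266-89508=2975758
13. interest=⌊2975758·90/10000⌋=26781; principal=117095-26781=90314; balance=2975758-90314=2885444
14. interest=⌊2885444·90/10000⌋=25968; principal=117095-25968=91127; balance=2885444-91127=2794317
15. interest=⌊2794317·90/10000⌋=25148; principal=117095-25148=91947; balance=2794317-91947=2702370
16. interest=⌊2702370·90/10000⌋=24321; principal=117095-24321=92774; balance=2702370-92774=2609596
17. interest=⌊2609596·90/10000⌋=23486; principal=117095-23486=93609; balance=2609596-93609=2515987
18. interest=⌊2515987·90/10000⌋=22643; principal=117095-22643=94452; balance=2515987-94452=2421535
19. interest=⌊2421535·90/10000⌋=21793; principal=117095-21793=95302; balance=2421535-95302=2326233
20. interest=⌊2326233·90/10000⌋=20936; principal=117095-20936=96159; balance=2326233-96159=2230074
21. interest=⌊2230074·90/10000⌋=20070; principal=117095-20070=97025; balance=2230074-97025=2133049
22. interest=⌊2133049·90/10000⌋=19197; principal=117095-19197=97898; balance=2133049-97898=2035151
23. interest=⌊2035151·90/10000⌋=18316; principal=117095-18316=98779; balance=2035151-98779=1936372
24. interest=⌊1936372·90/10000⌋=17427; principal=117095-17427=99668; balance=1936372-99668=1836704
25. interest=⌊1836704·90/10000⌋=16530; principal=117095-16530=100565; balance=1836704-100565=1736139
26. interest=⌊1736139·90/10000⌋=15625; principal=117095-15625=101470; balance=1736139-101470=1634669
27. interest=⌊1634669·90/10000⌋=14712; principal=117095-14712=102383; balance=1634669-102383=1532286
28. interest=⌊1532286·90/10000⌋=13790; principal=117095-13790=103305; balance=1532286-103305=1428981
29. interest=⌊1428981·90/10000⌋=12860; principal=117095-12860=104235; balance=1428981-104235=1324746
30. interest=⌊1324746·90/10000⌋=11922; principal=117095-11922=105173; balance=1324746-105173=1219573
31. interest=⌊1219573·90/10000⌋=10976; principal=117095-10976=106119; balance=1219573-106119=1113454
32. interest=⌊1113454·90/10000⌋=10021; principal=117095-10021=107074; balance=1113454-107074=1006380
33. interest=⌊1006380·90/10000⌋=9057; principal=117095-9057=108038; balance=1006380-108038=898342
34. interest=⌊898342·90/10000⌋=8085; principal=117095-8085=109010; balance=898342-109010=789332
35. interest=⌊789332·90/10000⌋=7103; principal=117095-7103=109992; balance=789332-109992=679340
36. interest=⌊679340·90/10000⌋=6114; principal=117095-6114=110981; balance=679340-110981=568359
37. interest=⌊568359·90/10000⌋=5115; principal=117095-5115=111980; balance=568359-111980=456379
38. interest=⌊456379·90/10000⌋=4107; principal=117095-4107=112988; balance=456379-112988=343391
39. interest=⌊343391·90/10000⌋=3090; principal=117095-3090=114005; balance=343391-114005=229386
40. interest=⌊229386·90/10000⌋=2064; principal=117095-2064=115031; balance=229386-115031=114355
41. interest=⌊114355·90/10000⌋=1029; principal=min(117095-1029,114355)=114355; balance=114355-114355=0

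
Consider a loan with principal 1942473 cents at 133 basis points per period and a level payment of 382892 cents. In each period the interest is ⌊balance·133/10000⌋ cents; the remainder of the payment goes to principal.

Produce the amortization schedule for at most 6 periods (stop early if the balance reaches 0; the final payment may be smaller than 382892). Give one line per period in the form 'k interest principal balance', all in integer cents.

1. interest=⌊1942473·133/10000⌋=25834; principal=382892-25834=357058; balance=1942473-357058=1585415
2. interest=⌊1585415·133/10000⌋=21086; principal=382892-21086=361806; balance=1585415-361806=1223609
3. interest=⌊1223609·133/10000⌋=16273; principal=382892-16273=366619; balance=1223609-366619=856990
4. interest=⌊856990·133/10000⌋=11397; principal=382892-11397=371495; balance=856990-371495=485495
5. interest=⌊485495·133/10000⌋=6457; principal=382892-6457=376435; balance=485495-376435=109060
6. interest=⌊109060·133/10000⌋=1450; principal=min(382892-1450,109060)=109060; balance=109060-109060=0

1 25834 357058 1585415
2 21086 361806 1223609
3 16273 366619 856990
4 11397 371495 485495
5 6457 376435 109060
6 1450 109060 0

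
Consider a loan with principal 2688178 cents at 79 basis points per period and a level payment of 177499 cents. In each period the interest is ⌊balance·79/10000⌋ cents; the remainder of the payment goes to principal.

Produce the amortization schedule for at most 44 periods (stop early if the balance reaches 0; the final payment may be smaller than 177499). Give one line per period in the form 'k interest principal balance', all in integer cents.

1 21236 156263 2531915
2 20002 157497 2374418
3 18757 158742 2215676
4 17503 159996 2055680
5 16239 161260 1894420
6 14965 162534 1731886
7 13681 163818 1568068
8 12387 165112 1402956
9 11083 166416 1236540
10 9768 167731 1068809
11 8443 169056 899753
12 7108 170391 729362
13 5761 171738 557624
14 4405 173094 384530
15 3037 174462 210068
16 1659 175840 34228
17 270 34228 0

1. interest=⌊2688178·79/10000⌋=21236; principal=177499-21236=156263; balance=2688178-156263=2531915
2. interest=⌊2531915·79/10000⌋=20002; principal=177499-20002=157497; balance=2531915-157497=2374418
3. interest=⌊2374418·79/10000⌋=18757; principal=177499-18757=158742; balance=2374418-158742=2215676
4. interest=⌊2215676·79/10000⌋=17503; principal=177499-17503=159996; balance=2215676-159996=2055680
5. interest=⌊2055680·79/10000⌋=16239; principal=177499-16239=161260; balance=2055680-161260=1894420
6. interest=⌊1894420·79/10000⌋=14965; principal=177499-14965=162534; balance=1894420-162534=1731886
7. interest=⌊1731886·79/10000⌋=13681; principal=177499-13681=163818; balance=1731886-163818=1568068
8. interest=⌊1568068·79/10000⌋=12387; principal=177499-12387=165112; balance=1568068-165112=1402956
9. interest=⌊1402956·79/10000⌋=11083; principal=177499-11083=166416; balance=1402956-166416=1236540
10. interest=⌊1236540·79/10000⌋=9768; principal=177499-9768=167731; balance=1236540-167731=1068809
11. interest=⌊1068809·79/10000⌋=8443; principal=177499-8443=169056; balance=1068809-169056=899753
12. interest=⌊899753·79/10000⌋=7108; principal=177499-7108=170391; balance=899753-170391=729362
13. interest=⌊729362·79/10000⌋=5761; principal=177499-5761=171738; balance=729362-171738=557624
14. interest=⌊557624·79/10000⌋=4405; principal=177499-4405=173094; balance=557624-173094=384530
15. interest=⌊384530·79/10000⌋=3037; principal=177499-3037=174462; balance=384530-174462=210068
16. interest=⌊210068·79/10000⌋=1659; principal=177499-1659=175840; balance=210068-175840=34228
17. interest=⌊34228·79/10000⌋=270; principal=min(177499-270,34228)=34228; balance=34228-34228=0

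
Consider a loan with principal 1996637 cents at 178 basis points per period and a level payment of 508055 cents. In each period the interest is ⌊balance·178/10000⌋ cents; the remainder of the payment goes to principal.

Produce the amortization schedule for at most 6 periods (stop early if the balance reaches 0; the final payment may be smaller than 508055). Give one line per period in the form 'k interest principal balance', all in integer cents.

1. interest=⌊1996637·178/10000⌋=35540; principal=508055-35540=472515; balance=1996637-472515=1524122
2. interest=⌊1524122·178/10000⌋=27129; principal=508055-27129=480926; balance=1524122-480926=1043196
3. interest=⌊1043196·178/10000⌋=18568; principal=508055-18568=489487; balance=1043196-489487=553709
4. interest=⌊553709·178/10000⌋=9856; principal=508055-9856=498199; balance=553709-498199=55510
5. interest=⌊55510·178/10000⌋=988; principal=min(508055-988,55510)=55510; balance=55510-55510=0

1 35540 472515 1524122
2 27129 480926 1043196
3 18568 489487 553709
4 9856 498199 55510
5 988 55510 0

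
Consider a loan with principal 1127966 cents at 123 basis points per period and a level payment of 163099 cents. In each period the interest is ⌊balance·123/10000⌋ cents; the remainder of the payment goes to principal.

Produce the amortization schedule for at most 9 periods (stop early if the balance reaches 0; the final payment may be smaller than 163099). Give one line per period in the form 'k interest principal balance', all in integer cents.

1 13873 149226 978740
2 12038 151061 827679
3 10180 152919 674760
4 8299 154800 519960
5 6395 156704 363256
6 4468 158631 204625
7 2516 160583 44042
8 541 44042 0

1. interest=⌊1127966·123/10000⌋=13873; principal=163099-13873=149226; balance=1127966-149226=978740
2. interest=⌊978740·123/10000⌋=12038; principal=163099-12038=151061; balance=978740-151061=827679
3. interest=⌊827679·123/10000⌋=10180; principal=163099-10180=152919; balance=827679-152919=674760
4. interest=⌊674760·123/10000⌋=8299; principal=163099-8299=154800; balance=674760-154800=519960
5. interest=⌊519960·123/10000⌋=6395; principal=163099-6395=156704; balance=519960-156704=363256
6. interest=⌊363256·123/10000⌋=4468; principal=163099-4468=158631; balance=363256-158631=204625
7. interest=⌊204625·123/10000⌋=2516; principal=163099-2516=160583; balance=204625-160583=44042
8. interest=⌊44042·123/10000⌋=541; principal=min(163099-541,44042)=44042; balance=44042-44042=0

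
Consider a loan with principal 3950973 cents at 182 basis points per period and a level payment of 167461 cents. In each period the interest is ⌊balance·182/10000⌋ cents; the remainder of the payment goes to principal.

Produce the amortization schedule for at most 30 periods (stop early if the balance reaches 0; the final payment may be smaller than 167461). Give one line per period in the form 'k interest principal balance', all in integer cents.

1 71907 95554 3855419
2 70168 97293 3758126
3 68397 99064 3659062
4 66594 100867 3558195
5 64759 102702 3455493
6 62889 104572 3350921
7 60986 106475 3244446
8 59048 108413 3136033
9 57075 110386 3025647
10 55066 112395 2913252
11 53021 114440 2798812
12 50938 116523 2682289
13 48817 118644 2563645
14 46658 120803 2442842
15 44459 123002 2319840
16 42221 125240 2194600
17 39941 127520 2067080
18 37620 129841 1937239
19 35257 132204 1805035
20 32851 134610 1670425
21 30401 137060 1533365
22 27907 139554 1393811
23 25367 142094 1251717
24 22781 144680 1107037
25 20148 147313 959724
26 17466 149995 809729
27 14737 152724 657005
28 11957 155504 501501
29 9127 158334 343167
30 6245 161216 181951

1. interest=⌊3950973·182/10000⌋=71907; principal=167461-71907=95554; balance=3950973-95554=3855419
2. interest=⌊3855419·182/10000⌋=70168; principal=167461-70168=97293; balance=3855419-97293=3758126
3. interest=⌊3758126·182/10000⌋=68397; principal=167461-68397=99064; balance=3758126-99064=3659062
4. interest=⌊3659062·182/10000⌋=66594; principal=167461-66594=100867; balance=3659062-100867=3558195
5. interest=⌊3558195·182/10000⌋=64759; principal=167461-64759=102702; balance=3558195-102702=3455493
6. interest=⌊3455493·182/10000⌋=62889; principal=167461-62889=104572; balance=3455493-104572=3350921
7. interest=⌊3350921·182/10000⌋=60986; principal=167461-60986=106475; balance=3350921-106475=3244446
8. interest=⌊3244446·182/10000⌋=59048; principal=167461-59048=108413; balance=3244446-108413=3136033
9. interest=⌊3136033·182/10000⌋=57075; principal=167461-57075=110386; balance=3136033-110386=3025647
10. interest=⌊3025647·182/10000⌋=55066; principal=167461-55066=112395; balance=3025647-112395=2913252
11. interest=⌊2913252·182/10000⌋=53021; principal=167461-53021=114440; balance=2913252-114440=2798812
12. interest=⌊2798812·182/10000⌋=50938; principal=167461-50938=116523; balance=2798812-116523=2682289
13. interest=⌊2682289·182/10000⌋=48817; principal=167461-48817=118644; balance=2682289-118644=2563645
14. interest=⌊2563645·182/10000⌋=46658; principal=167461-46658=120803; balance=2563645-120803=2442842
15. interest=⌊2442842·182/10000⌋=44459; principal=167461-44459=123002; balance=2442842-123002=2319840
16. interest=⌊2319840·182/10000⌋=42221; principal=167461-42221=125240; balance=2319840-125240=2194600
17. interest=⌊2194600·182/10000⌋=39941; principal=167461-39941=127520; balance=2194600-127520=2067080
18. interest=⌊2067080·182/10000⌋=37620; principal=167461-37620=129841; balance=2067080-129841=1937239
19. interest=⌊1937239·182/10000⌋=35257; principal=167461-35257=132204; balance=1937239-132204=1805035
20. interest=⌊1805035·182/10000⌋=32851; principal=167461-32851=134610; balance=1805035-134610=1670425
21. interest=⌊1670425·182/10000⌋=30401; principal=167461-30401=137060; balance=1670425-137060=1533365
22. interest=⌊1533365·182/10000⌋=27907; principal=167461-27907=139554; balance=1533365-139554=1393811
23. interest=⌊1393811·182/10000⌋=25367; principal=167461-25367=142094; balance=1393811-142094=1251717
24. interest=⌊1251717·182/10000⌋=22781; principal=167461-22781=144680; balance=1251717-144680=1107037
25. interest=⌊1107037·182/10000⌋=20148; principal=167461-20148=147313; balance=1107037-147313=959724
26. interest=⌊959724·182/10000⌋=17466; principal=167461-17466=149995; balance=959724-149995=809729
27. interest=⌊809729·182/10000⌋=14737; principal=167461-14737=152724; balance=809729-152724=657005
28. interest=⌊657005·182/10000⌋=11957; principal=167461-11957=155504; balance=657005-155504=501501
29. interest=⌊501501·182/10000⌋=9127; principal=167461-9127=158334; balance=501501-158334=343167
30. interest=⌊343167·182/10000⌋=6245; principal=167461-6245=161216; balance=343167-161216=181951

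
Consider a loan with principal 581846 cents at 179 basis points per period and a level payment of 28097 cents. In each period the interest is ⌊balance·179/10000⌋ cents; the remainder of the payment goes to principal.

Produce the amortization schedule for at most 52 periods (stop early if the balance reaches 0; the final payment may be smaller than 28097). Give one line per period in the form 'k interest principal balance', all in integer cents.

1 10415 17682 564164
2 10098 17999 546165
3 9776 18321 527844
4 9448 18649 509195
5 9114 18983 490212
6 8774 19323 470889
7 8428 19669 451220
8 8076 20021 431199
9 7718 20379 410820
10 7353 20744 390076
11 6982 21115 368961
12 6604 21493 347468
13 6219 21878 325590
14 5828 22269 303321
15 5429 22668 280653
16 5023 23074 257579
17 4610 23487 234092
18 4190 23907 210185
19 3762 24335 185850
20 3326 24771 161079
21 2883 25214 135865
22 2431 25666 110199
23 1972 26125 84074
24 1504 26593 57481
25 1028 27069 30412
26 544 27553 2859
27 51 2859 0

1. interest=⌊581846·179/10000⌋=10415; principal=28097-10415=17682; balance=581846-17682=564164
2. interest=⌊564164·179/10000⌋=10098; principal=28097-10098=17999; balance=564164-17999=546165
3. interest=⌊546165·179/10000⌋=9776; principal=28097-9776=18321; balance=546165-18321=527844
4. interest=⌊527844·179/10000⌋=9448; principal=28097-9448=18649; balance=527844-18649=509195
5. interest=⌊509195·179/10000⌋=9114; principal=28097-9114=18983; balance=509195-18983=490212
6. interest=⌊490212·179/10000⌋=8774; principal=28097-8774=19323; balance=490212-19323=470889
7. interest=⌊470889·179/10000⌋=8428; principal=28097-8428=19669; balance=470889-19669=451220
8. interest=⌊451220·179/10000⌋=8076; principal=28097-8076=20021; balance=451220-20021=431199
9. interest=⌊431199·179/10000⌋=7718; principal=28097-7718=20379; balance=431199-20379=410820
10. interest=⌊410820·179/10000⌋=7353; principal=28097-7353=20744; balance=410820-20744=390076
11. interest=⌊390076·179/10000⌋=6982; principal=28097-6982=21115; balance=390076-21115=368961
12. interest=⌊368961·179/10000⌋=6604; principal=28097-6604=21493; balance=368961-21493=347468
13. interest=⌊347468·179/10000⌋=6219; principal=28097-6219=21878; balance=347468-21878=325590
14. interest=⌊325590·179/10000⌋=5828; principal=28097-5828=22269; balance=325590-22269=303321
15. interest=⌊303321·179/10000⌋=5429; principal=28097-5429=22668; balance=303321-22668=280653
16. interest=⌊280653·179/10000⌋=5023; principal=28097-5023=23074; balance=280653-23074=257579
17. interest=⌊257579·179/10000⌋=4610; principal=28097-4610=23487; balance=257579-23487=234092
18. interest=⌊234092·179/10000⌋=4190; principal=28097-4190=23907; balance=234092-23907=210185
19. interest=⌊210185·179/10000⌋=3762; principal=28097-3762=24335; balance=210185-24335=185850
20. interest=⌊185850·179/10000⌋=3326; principal=28097-3326=24771; balance=185850-24771=161079
21. interest=⌊161079·179/10000⌋=2883; principal=28097-2883=25214; balance=161079-25214=135865
22. interest=⌊135865·179/10000⌋=2431; principal=28097-2431=25666; balance=135865-25666=110199
23. interest=⌊110199·179/10000⌋=1972; principal=28097-1972=26125; balance=110199-26125=84074
24. interest=⌊84074·179/10000⌋=1504; principal=28097-1504=26593; balance=84074-26593=57481
25. interest=⌊57481·179/10000⌋=1028; principal=28097-1028=27069; balance=57481-27069=30412
26. interest=⌊30412·179/10000⌋=544; principal=28097-544=27553; balance=30412-27553=2859
27. interest=⌊2859·179/10000⌋=51; principal=min(28097-51,2859)=2859; balance=2859-2859=0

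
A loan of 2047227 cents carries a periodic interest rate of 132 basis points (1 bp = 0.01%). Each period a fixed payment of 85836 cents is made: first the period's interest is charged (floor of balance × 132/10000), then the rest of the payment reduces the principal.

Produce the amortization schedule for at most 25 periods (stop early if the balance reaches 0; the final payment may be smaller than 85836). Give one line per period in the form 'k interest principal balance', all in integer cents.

1. interest=⌊2047227·132/10000⌋=27023; principal=85836-27023=58813; balance=2047227-58813=1988414
2. interest=⌊1988414·132/10000⌋=26247; principal=85836-26247=59589; balance=1988414-59589=1928825
3. interest=⌊1928825·132/10000⌋=25460; principal=85836-25460=60376; balance=1928825-60376=1868449
4. interest=⌊1868449·132/10000⌋=24663; principal=85836-24663=61173; balance=1868449-61173=1807276
5. interest=⌊1807276·132/10000⌋=23856; principal=85836-23856=61980; balance=1807276-61980=1745296
6. interest=⌊1745296·132/10000⌋=23037; principal=85836-23037=62799; balance=1745296-62799=1682497
7. interest=⌊1682497·132/10000⌋=22208; principal=85836-22208=63628; balance=1682497-63628=1618869
8. interest=⌊1618869·132/10000⌋=21369; principal=85836-21369=64467; balance=1618869-64467=1554402
9. interest=⌊1554402·132/10000⌋=20518; principal=85836-20518=65318; balance=1554402-65318=1489084
10. interest=⌊1489084·132/10000⌋=19655; principal=85836-19655=66181; balance=1489084-66181=1422903
11. interest=⌊1422903·132/10000⌋=18782; principal=85836-18782=67054; balance=1422903-67054=1355849
12. interest=⌊1355849·132/10000⌋=17897; principal=85836-17897=67939; balance=1355849-67939=1287910
13. interest=⌊1287910·132/10000⌋=17000; principal=85836-17000=68836; balance=1287910-68836=1219074
14. interest=⌊1219074·132/10000⌋=16091; principal=85836-16091=69745; balance=1219074-69745=1149329
15. interest=⌊1149329·132/10000⌋=15171; principal=85836-15171=70665; balance=1149329-70665=1078664
16. interest=⌊1078664·132/10000⌋=14238; principal=85836-14238=71598; balance=1078664-71598=1007066
17. interest=⌊1007066·132/10000⌋=13293; principal=85836-13293=72543; balance=1007066-72543=934523
18. interest=⌊934523·132/10000⌋=12335; principal=85836-12335=73501; balance=934523-73501=861022
19. interest=⌊861022·132/10000⌋=11365; principal=85836-11365=74471; balance=861022-74471=786551
20. interest=⌊786551·132/10000⌋=10382; principal=85836-10382=75454; balance=786551-75454=711097
21. interest=⌊711097·132/10000⌋=9386; principal=85836-9386=76450; balance=711097-76450=634647
22. interest=⌊634647·132/10000⌋=8377; principal=85836-8377=77459; balance=634647-77459=557188
23. interest=⌊557188·132/10000⌋=7354; principal=85836-7354=78482; balance=557188-78482=478706
24. interest=⌊478706·132/10000⌋=6318; principal=85836-6318=79518; balance=478706-79518=399188
25. interest=⌊399188·132/10000⌋=5269; principal=85836-5269=80567; balance=399188-80567=318621

1 27023 58813 1988414
2 26247 59589 1928825
3 25460 60376 1868449
4 24663 61173 1807276
5 23856 61980 1745296
6 23037 62799 1682497
7 22208 63628 1618869
8 21369 64467 1554402
9 20518 65318 1489084
10 19655 66181 1422903
11 18782 67054 1355849
12 17897 67939 1287910
13 17000 68836 1219074
14 16091 69745 1149329
15 15171 70665 1078664
16 14238 71598 1007066
17 13293 72543 934523
18 12335 73501 861022
19 11365 74471 786551
20 10382 75454 711097
21 9386 76450 634647
22 8377 77459 557188
23 7354 78482 478706
24 6318 79518 399188
25 5269 80567 318621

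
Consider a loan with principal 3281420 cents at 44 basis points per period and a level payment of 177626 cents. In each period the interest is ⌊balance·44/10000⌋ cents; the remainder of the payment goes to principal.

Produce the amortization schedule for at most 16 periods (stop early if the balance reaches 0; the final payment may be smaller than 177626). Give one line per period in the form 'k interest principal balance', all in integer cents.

1. interest=⌊3281420·44/10000⌋=14438; principal=177626-14438=163188; balance=3281420-163188=3118232
2. interest=⌊3118232·44/10000⌋=13720; principal=177626-13720=163906; balance=3118232-163906=2954326
3. interest=⌊2954326·44/10000⌋=12999; principal=177626-12999=164627; balance=2954326-164627=2789699
4. interest=⌊2789699·44/10000⌋=12274; principal=177626-12274=165352; balance=2789699-165352=2624347
5. interest=⌊2624347·44/10000⌋=11547; principal=177626-11547=166079; balance=2624347-166079=2458268
6. interest=⌊2458268·44/10000⌋=10816; principal=177626-10816=166810; balance=2458268-166810=2291458
7. interest=⌊2291458·44/10000⌋=10082; principal=177626-10082=167544; balance=2291458-167544=2123914
8. interest=⌊2123914·44/10000⌋=9345; principal=177626-9345=168281; balance=2123914-168281=1955633
9. interest=⌊1955633·44/10000⌋=8604; principal=177626-8604=169022; balance=1955633-169022=1786611
10. interest=⌊1786611·44/10000⌋=7861; principal=177626-7861=169765; balance=1786611-169765=1616846
11. interest=⌊1616846·44/10000⌋=7114; principal=177626-7114=170512; balance=1616846-170512=1446334
12. interest=⌊1446334·44/10000⌋=6363; principal=177626-6363=171263; balance=1446334-171263=1275071
13. interest=⌊1275071·44/10000⌋=5610; principal=177626-5610=172016; balance=1275071-172016=1103055
14. interest=⌊1103055·44/10000⌋=4853; principal=177626-4853=172773; balance=1103055-172773=930282
15. interest=⌊930282·44/10000⌋=4093; principal=177626-4093=173533; balance=930282-173533=756749
16. interest=⌊756749·44/10000⌋=3329; principal=177626-3329=174297; balance=756749-174297=582452

1 14438 163188 3118232
2 13720 163906 2954326
3 12999 164627 2789699
4 12274 165352 2624347
5 11547 166079 2458268
6 10816 166810 2291458
7 10082 167544 2123914
8 9345 168281 1955633
9 8604 169022 1786611
10 7861 169765 1616846
11 7114 170512 1446334
12 6363 171263 1275071
13 5610 172016 1103055
14 4853 172773 930282
15 4093 173533 756749
16 3329 174297 582452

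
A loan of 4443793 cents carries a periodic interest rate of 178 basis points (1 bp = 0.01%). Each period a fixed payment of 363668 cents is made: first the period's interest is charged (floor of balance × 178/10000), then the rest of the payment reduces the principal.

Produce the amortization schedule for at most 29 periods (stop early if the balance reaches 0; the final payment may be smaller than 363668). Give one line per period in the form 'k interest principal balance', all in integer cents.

1 79099 284569 4159224
2 74034 289634 3869590
3 68878 294790 3574800
4 63631 300037 3274763
5 58290 305378 2969385
6 52855 310813 2658572
7 47322 316346 2342226
8 41691 321977 2020249
9 35960 327708 1692541
10 30127 333541 1359000
11 24190 339478 1019522
12 18147 345521 674001
13 11997 351671 322330
14 5737 322330 0

1. interest=⌊4443793·178/10000⌋=79099; principal=363668-79099=284569; balance=4443793-284569=4159224
2. interest=⌊4159224·178/10000⌋=74034; principal=363668-74034=289634; balance=4159224-289634=3869590
3. interest=⌊3869590·178/10000⌋=68878; principal=363668-68878=294790; balance=3869590-294790=3574800
4. interest=⌊3574800·178/10000⌋=63631; principal=363668-63631=300037; balance=3574800-300037=3274763
5. interest=⌊3274763·178/10000⌋=58290; principal=363668-58290=305378; balance=3274763-305378=2969385
6. interest=⌊2969385·178/10000⌋=52855; principal=363668-52855=310813; balance=2969385-310813=2658572
7. interest=⌊2658572·178/10000⌋=47322; principal=363668-47322=316346; balance=2658572-316346=2342226
8. interest=⌊2342226·178/10000⌋=41691; principal=363668-41691=321977; balance=2342226-321977=2020249
9. interest=⌊2020249·178/10000⌋=35960; principal=363668-35960=327708; balance=2020249-327708=1692541
10. interest=⌊1692541·178/10000⌋=30127; principal=363668-30127=333541; balance=1692541-333541=1359000
11. interest=⌊1359000·178/10000⌋=24190; principal=363668-24190=339478; balance=1359000-339478=1019522
12. interest=⌊1019522·178/10000⌋=18147; principal=363668-18147=345521; balance=1019522-345521=674001
13. interest=⌊674001·178/10000⌋=11997; principal=363668-11997=351671; balance=674001-351671=322330
14. interest=⌊322330·178/10000⌋=5737; principal=min(363668-5737,322330)=322330; balance=322330-322330=0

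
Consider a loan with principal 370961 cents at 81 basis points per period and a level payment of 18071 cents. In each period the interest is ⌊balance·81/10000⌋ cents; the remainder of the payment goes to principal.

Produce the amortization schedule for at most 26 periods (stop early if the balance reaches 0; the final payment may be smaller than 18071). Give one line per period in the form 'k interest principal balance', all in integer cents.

1. interest=⌊370961·81/10000⌋=3004; principal=18071-3004=15067; balance=370961-15067=355894
2. interest=⌊355894·81/10000⌋=2882; principal=18071-2882=15189; balance=355894-15189=340705
3. interest=⌊340705·81/10000⌋=2759; principal=18071-2759=15312; balance=340705-15312=325393
4. interest=⌊325393·81/10000⌋=2635; principal=18071-2635=15436; balance=325393-15436=309957
5. interest=⌊309957·81/10000⌋=2510; principal=18071-2510=15561; balance=309957-15561=294396
6. interest=⌊294396·81/10000⌋=2384; principal=18071-2384=15687; balance=294396-15687=278709
7. interest=⌊278709·81/10000⌋=2257; principal=18071-2257=15814; balance=278709-15814=262895
8. interest=⌊262895·81/10000⌋=2129; principal=18071-2129=15942; balance=262895-15942=246953
9. interest=⌊246953·81/10000⌋=2000; principal=18071-2000=16071; balance=246953-16071=230882
10. interest=⌊230882·81/10000⌋=1870; principal=18071-1870=16201; balance=230882-16201=214681
11. interest=⌊214681·81/10000⌋=1738; principal=18071-1738=16333; balance=214681-16333=198348
12. interest=⌊198348·81/10000⌋=1606; principal=18071-1606=16465; balance=198348-16465=181883
13. interest=⌊181883·81/10000⌋=1473; principal=18071-1473=16598; balance=181883-16598=165285
14. interest=⌊165285·81/10000⌋=1338; principal=18071-1338=16733; balance=165285-16733=148552
15. interest=⌊148552·81/10000⌋=1203; principal=18071-1203=16868; balance=148552-16868=131684
16. interest=⌊131684·81/10000⌋=1066; principal=18071-1066=17005; balance=131684-17005=114679
17. interest=⌊114679·81/10000⌋=928; principal=18071-928=17143; balance=114679-17143=97536
18. interest=⌊97536·81/10000⌋=790; principal=18071-790=17281; balance=97536-17281=80255
19. interest=⌊80255·81/10000⌋=650; principal=18071-650=17421; balance=80255-17421=62834
20. interest=⌊62834·81/10000⌋=508; principal=18071-508=17563; balance=62834-17563=45271
21. interest=⌊45271·81/10000⌋=366; principal=18071-366=17705; balance=45271-17705=27566
22. interest=⌊27566·81/10000⌋=223; principal=18071-223=17848; balance=27566-17848=9718
23. interest=⌊9718·81/10000⌋=78; principal=min(18071-78,9718)=9718; balance=9718-9718=0

1 3004 15067 355894
2 2882 15189 340705
3 2759 15312 325393
4 2635 15436 309957
5 2510 15561 294396
6 2384 15687 278709
7 2257 15814 262895
8 2129 15942 246953
9 2000 16071 230882
10 1870 16201 214681
11 1738 16333 198348
12 1606 16465 181883
13 1473 16598 165285
14 1338 16733 148552
15 1203 16868 131684
16 1066 17005 114679
17 928 17143 97536
18 790 17281 80255
19 650 17421 62834
20 508 17563 45271
21 366 17705 27566
22 223 17848 9718
23 78 9718 0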